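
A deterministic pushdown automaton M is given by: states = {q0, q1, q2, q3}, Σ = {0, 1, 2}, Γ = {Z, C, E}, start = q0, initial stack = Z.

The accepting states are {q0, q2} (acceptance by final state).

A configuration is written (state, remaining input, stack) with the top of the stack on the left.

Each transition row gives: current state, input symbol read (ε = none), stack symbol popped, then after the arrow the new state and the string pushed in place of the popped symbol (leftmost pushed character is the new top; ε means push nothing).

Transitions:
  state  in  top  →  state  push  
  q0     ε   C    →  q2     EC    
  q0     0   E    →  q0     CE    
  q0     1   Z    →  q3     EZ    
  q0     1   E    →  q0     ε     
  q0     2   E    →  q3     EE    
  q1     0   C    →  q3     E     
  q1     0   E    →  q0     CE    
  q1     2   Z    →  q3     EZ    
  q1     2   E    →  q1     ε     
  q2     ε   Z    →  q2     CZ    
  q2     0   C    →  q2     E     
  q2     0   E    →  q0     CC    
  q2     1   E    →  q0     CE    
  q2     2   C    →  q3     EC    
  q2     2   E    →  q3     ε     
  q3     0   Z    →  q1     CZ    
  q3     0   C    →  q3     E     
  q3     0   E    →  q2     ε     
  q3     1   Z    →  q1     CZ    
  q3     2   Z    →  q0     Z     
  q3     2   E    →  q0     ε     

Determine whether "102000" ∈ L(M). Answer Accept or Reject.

Accept

(q0, 102000, Z) ⊢ (q3, 02000, EZ) ⊢ (q2, 2000, Z) ⊢ (q2, 2000, CZ) ⊢ (q3, 000, ECZ) ⊢ (q2, 00, CZ) ⊢ (q2, 0, EZ) ⊢ (q0, ε, CCZ)
All input consumed; state q0 ∈ F.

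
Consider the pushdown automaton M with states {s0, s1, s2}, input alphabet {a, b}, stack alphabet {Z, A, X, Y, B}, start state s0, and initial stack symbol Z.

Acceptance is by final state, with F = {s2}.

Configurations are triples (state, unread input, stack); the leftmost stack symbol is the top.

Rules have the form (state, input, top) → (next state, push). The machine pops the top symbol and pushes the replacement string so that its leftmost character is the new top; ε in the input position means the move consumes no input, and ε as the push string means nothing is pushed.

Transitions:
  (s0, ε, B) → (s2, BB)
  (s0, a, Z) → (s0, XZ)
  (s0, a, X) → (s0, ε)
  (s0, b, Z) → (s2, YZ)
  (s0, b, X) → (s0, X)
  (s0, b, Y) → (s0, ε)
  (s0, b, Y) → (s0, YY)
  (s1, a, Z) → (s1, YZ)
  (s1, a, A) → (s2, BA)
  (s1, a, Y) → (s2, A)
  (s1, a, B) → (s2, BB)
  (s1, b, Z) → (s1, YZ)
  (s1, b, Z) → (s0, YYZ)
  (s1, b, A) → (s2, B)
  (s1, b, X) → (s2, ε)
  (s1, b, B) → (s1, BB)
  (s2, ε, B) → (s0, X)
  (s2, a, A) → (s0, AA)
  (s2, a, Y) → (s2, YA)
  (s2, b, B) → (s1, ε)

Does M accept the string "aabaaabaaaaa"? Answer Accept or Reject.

Reject

No computation consumes all input and reaches a final state.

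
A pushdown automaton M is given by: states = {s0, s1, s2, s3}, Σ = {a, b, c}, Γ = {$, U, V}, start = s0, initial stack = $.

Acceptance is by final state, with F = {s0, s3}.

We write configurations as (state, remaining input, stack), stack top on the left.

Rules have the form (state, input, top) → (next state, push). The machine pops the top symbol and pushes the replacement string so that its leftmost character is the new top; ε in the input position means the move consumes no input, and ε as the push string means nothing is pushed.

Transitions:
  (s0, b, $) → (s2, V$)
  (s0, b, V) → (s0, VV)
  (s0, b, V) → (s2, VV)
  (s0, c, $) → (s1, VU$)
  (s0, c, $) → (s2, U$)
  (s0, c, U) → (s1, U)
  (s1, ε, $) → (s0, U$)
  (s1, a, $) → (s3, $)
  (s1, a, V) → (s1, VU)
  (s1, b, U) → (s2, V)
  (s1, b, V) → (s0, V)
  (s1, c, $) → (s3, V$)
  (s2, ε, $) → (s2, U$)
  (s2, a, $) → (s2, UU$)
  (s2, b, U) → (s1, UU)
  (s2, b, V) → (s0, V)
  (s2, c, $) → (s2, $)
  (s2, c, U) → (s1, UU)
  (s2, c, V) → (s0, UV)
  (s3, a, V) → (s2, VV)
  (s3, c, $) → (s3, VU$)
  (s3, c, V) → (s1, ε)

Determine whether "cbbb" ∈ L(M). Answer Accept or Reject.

One accepting computation: (s0, cbbb, $) ⊢ (s1, bbb, VU$) ⊢ (s0, bb, VU$) ⊢ (s0, b, VVU$) ⊢ (s0, ε, VVVU$)
All input consumed and state s0 ∈ F.

Accept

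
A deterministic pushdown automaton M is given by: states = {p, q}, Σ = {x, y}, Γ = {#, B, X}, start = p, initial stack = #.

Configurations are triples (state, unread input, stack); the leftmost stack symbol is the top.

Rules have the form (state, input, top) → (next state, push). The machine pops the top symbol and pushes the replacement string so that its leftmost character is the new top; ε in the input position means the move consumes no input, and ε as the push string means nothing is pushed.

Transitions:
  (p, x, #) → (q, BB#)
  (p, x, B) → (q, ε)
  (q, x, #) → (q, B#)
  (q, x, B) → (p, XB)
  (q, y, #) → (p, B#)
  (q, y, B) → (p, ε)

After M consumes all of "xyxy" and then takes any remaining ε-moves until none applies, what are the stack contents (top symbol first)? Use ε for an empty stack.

(p, xyxy, #) ⊢ (q, yxy, BB#) ⊢ (p, xy, B#) ⊢ (q, y, #) ⊢ (p, ε, B#)
All input consumed in state p with stack B#.

B#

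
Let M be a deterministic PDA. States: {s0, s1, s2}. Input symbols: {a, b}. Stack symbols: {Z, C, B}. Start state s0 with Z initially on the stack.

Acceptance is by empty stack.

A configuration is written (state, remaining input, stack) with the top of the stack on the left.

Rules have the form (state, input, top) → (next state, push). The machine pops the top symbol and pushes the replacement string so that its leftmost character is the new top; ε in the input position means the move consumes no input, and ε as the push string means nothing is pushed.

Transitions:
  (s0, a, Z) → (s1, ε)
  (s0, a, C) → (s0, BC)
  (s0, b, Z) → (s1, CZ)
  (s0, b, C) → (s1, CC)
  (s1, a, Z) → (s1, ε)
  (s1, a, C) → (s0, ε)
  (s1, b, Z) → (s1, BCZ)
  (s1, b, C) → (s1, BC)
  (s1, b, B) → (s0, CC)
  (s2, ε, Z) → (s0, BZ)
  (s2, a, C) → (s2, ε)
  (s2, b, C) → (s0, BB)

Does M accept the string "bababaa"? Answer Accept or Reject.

(s0, bababaa, Z)
  read b, top Z: go to s1, push CZ → (s1, ababaa, CZ)
  read a, top C: go to s0, push ε → (s0, babaa, Z)
  read b, top Z: go to s1, push CZ → (s1, abaa, CZ)
  read a, top C: go to s0, push ε → (s0, baa, Z)
  read b, top Z: go to s1, push CZ → (s1, aa, CZ)
  read a, top C: go to s0, push ε → (s0, a, Z)
  read a, top Z: go to s1, push ε → (s1, ε, ε)
All input consumed and the stack is empty.

Accept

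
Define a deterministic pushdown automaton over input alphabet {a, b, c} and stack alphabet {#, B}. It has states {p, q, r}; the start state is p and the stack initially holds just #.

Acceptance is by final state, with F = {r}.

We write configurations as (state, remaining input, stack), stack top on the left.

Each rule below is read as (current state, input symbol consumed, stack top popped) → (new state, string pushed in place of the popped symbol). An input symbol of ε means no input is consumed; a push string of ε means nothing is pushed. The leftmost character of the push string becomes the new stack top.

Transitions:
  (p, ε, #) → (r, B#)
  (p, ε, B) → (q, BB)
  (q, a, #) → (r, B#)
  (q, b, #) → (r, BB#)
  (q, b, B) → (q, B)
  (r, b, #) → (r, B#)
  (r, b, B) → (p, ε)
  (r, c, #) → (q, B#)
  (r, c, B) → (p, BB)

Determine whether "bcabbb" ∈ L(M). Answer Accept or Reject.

Reject

(p, bcabbb, #)
  ε-move, top #: go to r, push B# → (r, bcabbb, B#)
  read b, top B: go to p, push ε → (p, cabbb, #)
  ε-move, top #: go to r, push B# → (r, cabbb, B#)
  read c, top B: go to p, push BB → (p, abbb, BB#)
  ε-move, top B: go to q, push BB → (q, abbb, BBB#)
No transition applies at (q, abbb, BBB#); input not fully consumed.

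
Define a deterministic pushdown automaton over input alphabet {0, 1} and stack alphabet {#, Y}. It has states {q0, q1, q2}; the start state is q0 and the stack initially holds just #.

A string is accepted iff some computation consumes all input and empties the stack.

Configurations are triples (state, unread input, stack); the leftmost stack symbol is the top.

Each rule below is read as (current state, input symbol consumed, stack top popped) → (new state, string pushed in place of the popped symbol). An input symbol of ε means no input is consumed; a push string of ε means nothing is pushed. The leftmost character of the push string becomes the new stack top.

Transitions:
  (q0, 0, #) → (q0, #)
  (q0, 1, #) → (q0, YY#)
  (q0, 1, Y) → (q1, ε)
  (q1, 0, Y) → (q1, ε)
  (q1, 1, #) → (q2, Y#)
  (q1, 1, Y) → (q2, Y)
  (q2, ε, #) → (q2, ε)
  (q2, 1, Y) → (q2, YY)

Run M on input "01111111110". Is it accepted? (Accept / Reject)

(q0, 01111111110, #)
  read 0, top #: go to q0, push # → (q0, 1111111110, #)
  read 1, top #: go to q0, push YY# → (q0, 111111110, YY#)
  read 1, top Y: go to q1, push ε → (q1, 11111110, Y#)
  read 1, top Y: go to q2, push Y → (q2, 1111110, Y#)
  read 1, top Y: go to q2, push YY → (q2, 111110, YY#)
  read 1, top Y: go to q2, push YY → (q2, 11110, YYY#)
  read 1, top Y: go to q2, push YY → (q2, 1110, YYYY#)
  read 1, top Y: go to q2, push YY → (q2, 110, YYYYY#)
  read 1, top Y: go to q2, push YY → (q2, 10, YYYYYY#)
  read 1, top Y: go to q2, push YY → (q2, 0, YYYYYYY#)
No transition applies at (q2, 0, YYYYYYY#); input not fully consumed.

Reject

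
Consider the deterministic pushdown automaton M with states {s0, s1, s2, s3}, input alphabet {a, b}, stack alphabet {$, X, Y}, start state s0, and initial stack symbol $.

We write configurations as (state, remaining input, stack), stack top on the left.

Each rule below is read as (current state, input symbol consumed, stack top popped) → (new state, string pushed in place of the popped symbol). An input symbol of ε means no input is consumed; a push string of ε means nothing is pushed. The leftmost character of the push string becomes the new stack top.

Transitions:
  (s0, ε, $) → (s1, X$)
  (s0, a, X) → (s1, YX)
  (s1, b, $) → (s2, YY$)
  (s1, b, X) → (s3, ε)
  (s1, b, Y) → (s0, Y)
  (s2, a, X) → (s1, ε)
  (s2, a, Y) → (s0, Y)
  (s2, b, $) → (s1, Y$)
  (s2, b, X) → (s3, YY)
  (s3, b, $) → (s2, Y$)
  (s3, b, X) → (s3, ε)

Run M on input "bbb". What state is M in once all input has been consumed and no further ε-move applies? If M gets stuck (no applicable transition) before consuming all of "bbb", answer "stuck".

(s0, bbb, $) ⊢ (s1, bbb, X$) ⊢ (s3, bb, $) ⊢ (s2, b, Y$)
No transition for (s2, b, top Y); M blocks with input b remaining.

stuck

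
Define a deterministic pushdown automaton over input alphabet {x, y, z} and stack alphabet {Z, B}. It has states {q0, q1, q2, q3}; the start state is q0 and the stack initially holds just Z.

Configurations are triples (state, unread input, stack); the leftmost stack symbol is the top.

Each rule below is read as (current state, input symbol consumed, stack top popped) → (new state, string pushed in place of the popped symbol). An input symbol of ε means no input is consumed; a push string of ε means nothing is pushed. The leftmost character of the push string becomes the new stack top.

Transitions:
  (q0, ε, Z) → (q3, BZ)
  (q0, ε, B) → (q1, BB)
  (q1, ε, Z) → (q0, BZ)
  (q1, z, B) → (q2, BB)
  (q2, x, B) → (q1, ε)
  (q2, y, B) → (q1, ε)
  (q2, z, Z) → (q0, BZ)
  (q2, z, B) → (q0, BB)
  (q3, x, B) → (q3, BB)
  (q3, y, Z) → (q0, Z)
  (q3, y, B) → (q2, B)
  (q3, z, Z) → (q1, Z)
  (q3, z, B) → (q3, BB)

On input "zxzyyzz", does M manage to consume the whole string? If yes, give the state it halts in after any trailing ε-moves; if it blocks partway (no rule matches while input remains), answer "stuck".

q1

(q0, zxzyyzz, Z)
  ε-move, top Z: go to q3, push BZ → (q3, zxzyyzz, BZ)
  read z, top B: go to q3, push BB → (q3, xzyyzz, BBZ)
  read x, top B: go to q3, push BB → (q3, zyyzz, BBBZ)
  read z, top B: go to q3, push BB → (q3, yyzz, BBBBZ)
  read y, top B: go to q2, push B → (q2, yzz, BBBBZ)
  read y, top B: go to q1, push ε → (q1, zz, BBBZ)
  read z, top B: go to q2, push BB → (q2, z, BBBBZ)
  read z, top B: go to q0, push BB → (q0, ε, BBBBBZ)
  ε-move, top B: go to q1, push BB → (q1, ε, BBBBBBZ)
All input consumed; M is in state q1.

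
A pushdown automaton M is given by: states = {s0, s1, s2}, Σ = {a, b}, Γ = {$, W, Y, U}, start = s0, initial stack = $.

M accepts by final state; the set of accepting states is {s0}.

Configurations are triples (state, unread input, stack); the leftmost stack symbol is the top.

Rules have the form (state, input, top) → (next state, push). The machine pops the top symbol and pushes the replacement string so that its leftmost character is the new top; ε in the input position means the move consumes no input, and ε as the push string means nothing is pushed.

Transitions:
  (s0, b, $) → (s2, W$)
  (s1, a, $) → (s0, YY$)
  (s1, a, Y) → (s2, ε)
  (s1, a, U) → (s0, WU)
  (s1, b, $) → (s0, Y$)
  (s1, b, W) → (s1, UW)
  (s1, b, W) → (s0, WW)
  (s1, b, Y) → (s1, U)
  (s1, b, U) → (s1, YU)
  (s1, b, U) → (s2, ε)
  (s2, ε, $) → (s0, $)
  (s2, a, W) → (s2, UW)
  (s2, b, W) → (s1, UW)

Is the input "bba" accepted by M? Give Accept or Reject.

One accepting computation: (s0, bba, $) ⊢ (s2, ba, W$) ⊢ (s1, a, UW$) ⊢ (s0, ε, WUW$)
All input consumed and state s0 ∈ F.

Accept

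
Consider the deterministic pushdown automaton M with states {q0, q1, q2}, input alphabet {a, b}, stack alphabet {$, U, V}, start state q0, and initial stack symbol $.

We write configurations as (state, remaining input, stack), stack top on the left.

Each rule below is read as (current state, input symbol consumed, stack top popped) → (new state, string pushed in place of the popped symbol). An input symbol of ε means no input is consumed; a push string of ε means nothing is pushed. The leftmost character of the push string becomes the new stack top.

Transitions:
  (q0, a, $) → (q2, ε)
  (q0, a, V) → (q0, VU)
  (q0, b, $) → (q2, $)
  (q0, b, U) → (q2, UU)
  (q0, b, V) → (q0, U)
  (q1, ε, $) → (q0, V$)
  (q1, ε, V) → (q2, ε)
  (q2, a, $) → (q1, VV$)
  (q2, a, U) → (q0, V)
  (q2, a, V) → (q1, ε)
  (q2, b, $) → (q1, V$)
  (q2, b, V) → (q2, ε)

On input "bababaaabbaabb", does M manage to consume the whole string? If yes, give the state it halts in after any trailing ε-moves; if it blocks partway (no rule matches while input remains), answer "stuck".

(q0, bababaaabbaabb, $) ⊢ (q2, ababaaabbaabb, $) ⊢ (q1, babaaabbaabb, VV$) ⊢ (q2, babaaabbaabb, V$) ⊢ (q2, abaaabbaabb, $) ⊢ (q1, baaabbaabb, VV$) ⊢ (q2, baaabbaabb, V$) ⊢ (q2, aaabbaabb, $) ⊢ (q1, aabbaabb, VV$) ⊢ (q2, aabbaabb, V$) ⊢ (q1, abbaabb, $) ⊢ (q0, abbaabb, V$) ⊢ (q0, bbaabb, VU$) ⊢ (q0, baabb, UU$) ⊢ (q2, aabb, UUU$) ⊢ (q0, abb, VUU$) ⊢ (q0, bb, VUUU$) ⊢ (q0, b, UUUU$) ⊢ (q2, ε, UUUUU$)
All input consumed; M is in state q2.

q2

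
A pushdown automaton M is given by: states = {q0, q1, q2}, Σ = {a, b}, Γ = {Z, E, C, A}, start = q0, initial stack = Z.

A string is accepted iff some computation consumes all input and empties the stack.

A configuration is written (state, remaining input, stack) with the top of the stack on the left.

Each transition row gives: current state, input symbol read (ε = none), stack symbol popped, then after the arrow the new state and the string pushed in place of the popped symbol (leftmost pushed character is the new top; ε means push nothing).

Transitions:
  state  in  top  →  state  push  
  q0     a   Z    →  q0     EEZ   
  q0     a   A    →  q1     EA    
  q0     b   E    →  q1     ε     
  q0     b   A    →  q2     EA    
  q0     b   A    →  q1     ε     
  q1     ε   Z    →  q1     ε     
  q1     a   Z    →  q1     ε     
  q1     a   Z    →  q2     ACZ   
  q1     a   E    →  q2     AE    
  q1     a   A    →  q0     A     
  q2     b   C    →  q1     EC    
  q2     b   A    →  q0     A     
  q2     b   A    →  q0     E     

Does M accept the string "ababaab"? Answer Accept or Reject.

Reject

No computation consumes all input and empties the stack.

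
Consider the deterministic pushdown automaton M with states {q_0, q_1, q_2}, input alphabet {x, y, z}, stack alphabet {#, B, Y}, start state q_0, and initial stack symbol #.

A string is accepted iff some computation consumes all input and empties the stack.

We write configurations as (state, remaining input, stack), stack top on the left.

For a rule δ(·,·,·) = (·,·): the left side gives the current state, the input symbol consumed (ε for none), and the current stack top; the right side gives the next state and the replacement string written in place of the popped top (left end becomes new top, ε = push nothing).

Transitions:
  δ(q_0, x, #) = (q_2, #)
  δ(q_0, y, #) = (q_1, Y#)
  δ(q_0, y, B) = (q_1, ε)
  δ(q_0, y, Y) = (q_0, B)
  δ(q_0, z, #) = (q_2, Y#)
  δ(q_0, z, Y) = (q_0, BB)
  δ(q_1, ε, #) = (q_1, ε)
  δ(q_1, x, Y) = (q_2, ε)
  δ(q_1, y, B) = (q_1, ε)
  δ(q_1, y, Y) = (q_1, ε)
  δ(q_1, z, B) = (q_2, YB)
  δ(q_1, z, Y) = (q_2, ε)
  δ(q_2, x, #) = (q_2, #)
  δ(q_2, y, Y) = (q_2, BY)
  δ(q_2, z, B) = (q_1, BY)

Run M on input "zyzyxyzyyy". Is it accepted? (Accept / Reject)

(q_0, zyzyxyzyyy, #)
  read z, top #: go to q_2, push Y# → (q_2, yzyxyzyyy, Y#)
  read y, top Y: go to q_2, push BY → (q_2, zyxyzyyy, BY#)
  read z, top B: go to q_1, push BY → (q_1, yxyzyyy, BYY#)
  read y, top B: go to q_1, push ε → (q_1, xyzyyy, YY#)
  read x, top Y: go to q_2, push ε → (q_2, yzyyy, Y#)
  read y, top Y: go to q_2, push BY → (q_2, zyyy, BY#)
  read z, top B: go to q_1, push BY → (q_1, yyy, BYY#)
  read y, top B: go to q_1, push ε → (q_1, yy, YY#)
  read y, top Y: go to q_1, push ε → (q_1, y, Y#)
  read y, top Y: go to q_1, push ε → (q_1, ε, #)
  ε-move, top #: go to q_1, push ε → (q_1, ε, ε)
All input consumed and the stack is empty.

Accept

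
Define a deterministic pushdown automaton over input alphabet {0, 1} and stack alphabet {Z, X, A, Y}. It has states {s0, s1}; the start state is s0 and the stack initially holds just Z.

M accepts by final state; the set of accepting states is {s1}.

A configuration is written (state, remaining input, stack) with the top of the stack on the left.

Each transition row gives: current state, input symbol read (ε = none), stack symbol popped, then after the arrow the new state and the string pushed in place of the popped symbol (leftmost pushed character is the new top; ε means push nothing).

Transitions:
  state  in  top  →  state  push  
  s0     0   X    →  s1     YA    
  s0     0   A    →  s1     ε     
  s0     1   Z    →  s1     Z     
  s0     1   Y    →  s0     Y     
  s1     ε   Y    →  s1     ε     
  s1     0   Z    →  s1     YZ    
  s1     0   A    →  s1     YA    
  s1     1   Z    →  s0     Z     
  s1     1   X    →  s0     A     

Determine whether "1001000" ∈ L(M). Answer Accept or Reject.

(s0, 1001000, Z) ⊢ (s1, 001000, Z) ⊢ (s1, 01000, YZ) ⊢ (s1, 01000, Z) ⊢ (s1, 1000, YZ) ⊢ (s1, 1000, Z) ⊢ (s0, 000, Z)
No transition applies at (s0, 000, Z); input not fully consumed.

Reject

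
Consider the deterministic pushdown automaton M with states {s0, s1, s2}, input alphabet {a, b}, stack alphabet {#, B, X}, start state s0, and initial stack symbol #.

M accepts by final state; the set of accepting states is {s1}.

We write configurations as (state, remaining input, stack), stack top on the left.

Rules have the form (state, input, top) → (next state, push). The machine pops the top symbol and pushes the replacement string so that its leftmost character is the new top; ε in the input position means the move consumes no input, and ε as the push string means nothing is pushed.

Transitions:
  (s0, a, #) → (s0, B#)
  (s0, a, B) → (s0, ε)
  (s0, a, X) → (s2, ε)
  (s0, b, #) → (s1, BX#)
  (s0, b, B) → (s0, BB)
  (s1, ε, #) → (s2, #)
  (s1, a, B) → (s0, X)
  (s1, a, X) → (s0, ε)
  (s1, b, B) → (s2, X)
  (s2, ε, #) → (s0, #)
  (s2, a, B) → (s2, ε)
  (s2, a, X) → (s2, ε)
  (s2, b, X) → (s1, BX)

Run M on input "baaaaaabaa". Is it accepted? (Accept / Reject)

(s0, baaaaaabaa, #)
  read b, top #: go to s1, push BX# → (s1, aaaaaabaa, BX#)
  read a, top B: go to s0, push X → (s0, aaaaabaa, XX#)
  read a, top X: go to s2, push ε → (s2, aaaabaa, X#)
  read a, top X: go to s2, push ε → (s2, aaabaa, #)
  ε-move, top #: go to s0, push # → (s0, aaabaa, #)
  read a, top #: go to s0, push B# → (s0, aabaa, B#)
  read a, top B: go to s0, push ε → (s0, abaa, #)
  read a, top #: go to s0, push B# → (s0, baa, B#)
  read b, top B: go to s0, push BB → (s0, aa, BB#)
  read a, top B: go to s0, push ε → (s0, a, B#)
  read a, top B: go to s0, push ε → (s0, ε, #)
All input consumed; state s0 ∉ F and no further ε-move applies.

Reject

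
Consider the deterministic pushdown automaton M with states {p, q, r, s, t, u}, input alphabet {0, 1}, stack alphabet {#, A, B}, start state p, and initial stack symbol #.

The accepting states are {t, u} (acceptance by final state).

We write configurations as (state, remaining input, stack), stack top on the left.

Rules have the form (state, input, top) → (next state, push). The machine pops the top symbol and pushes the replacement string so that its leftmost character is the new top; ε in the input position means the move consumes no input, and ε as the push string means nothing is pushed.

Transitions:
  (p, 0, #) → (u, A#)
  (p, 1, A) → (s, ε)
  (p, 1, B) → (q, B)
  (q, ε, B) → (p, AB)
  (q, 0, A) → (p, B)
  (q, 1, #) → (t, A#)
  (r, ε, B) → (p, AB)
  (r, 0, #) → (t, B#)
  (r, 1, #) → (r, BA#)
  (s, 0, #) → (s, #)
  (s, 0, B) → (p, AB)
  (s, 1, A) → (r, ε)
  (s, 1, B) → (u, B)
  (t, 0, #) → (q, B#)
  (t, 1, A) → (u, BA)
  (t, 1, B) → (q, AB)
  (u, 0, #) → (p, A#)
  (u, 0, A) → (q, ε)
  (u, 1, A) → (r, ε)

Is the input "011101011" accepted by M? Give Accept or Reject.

(p, 011101011, #)
  read 0, top #: go to u, push A# → (u, 11101011, A#)
  read 1, top A: go to r, push ε → (r, 1101011, #)
  read 1, top #: go to r, push BA# → (r, 101011, BA#)
  ε-move, top B: go to p, push AB → (p, 101011, ABA#)
  read 1, top A: go to s, push ε → (s, 01011, BA#)
  read 0, top B: go to p, push AB → (p, 1011, ABA#)
  read 1, top A: go to s, push ε → (s, 011, BA#)
  read 0, top B: go to p, push AB → (p, 11, ABA#)
  read 1, top A: go to s, push ε → (s, 1, BA#)
  read 1, top B: go to u, push B → (u, ε, BA#)
All input consumed; state u ∈ F.

Accept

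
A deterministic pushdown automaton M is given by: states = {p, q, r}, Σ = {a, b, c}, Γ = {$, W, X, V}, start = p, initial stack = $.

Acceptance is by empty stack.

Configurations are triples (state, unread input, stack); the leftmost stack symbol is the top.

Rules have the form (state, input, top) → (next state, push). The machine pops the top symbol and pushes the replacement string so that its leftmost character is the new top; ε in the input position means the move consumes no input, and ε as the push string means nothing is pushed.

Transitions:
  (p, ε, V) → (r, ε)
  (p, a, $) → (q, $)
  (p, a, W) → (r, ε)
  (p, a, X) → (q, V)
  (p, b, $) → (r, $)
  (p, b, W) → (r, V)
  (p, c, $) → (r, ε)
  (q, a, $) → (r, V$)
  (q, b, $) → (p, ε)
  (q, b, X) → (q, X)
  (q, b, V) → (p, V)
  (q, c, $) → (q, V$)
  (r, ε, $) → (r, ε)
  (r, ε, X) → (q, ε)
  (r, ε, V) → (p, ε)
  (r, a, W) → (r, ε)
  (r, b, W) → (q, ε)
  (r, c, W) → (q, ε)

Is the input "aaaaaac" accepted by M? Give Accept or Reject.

Accept

(p, aaaaaac, $) ⊢ (q, aaaaac, $) ⊢ (r, aaaac, V$) ⊢ (p, aaaac, $) ⊢ (q, aaac, $) ⊢ (r, aac, V$) ⊢ (p, aac, $) ⊢ (q, ac, $) ⊢ (r, c, V$) ⊢ (p, c, $) ⊢ (r, ε, ε)
All input consumed and the stack is empty.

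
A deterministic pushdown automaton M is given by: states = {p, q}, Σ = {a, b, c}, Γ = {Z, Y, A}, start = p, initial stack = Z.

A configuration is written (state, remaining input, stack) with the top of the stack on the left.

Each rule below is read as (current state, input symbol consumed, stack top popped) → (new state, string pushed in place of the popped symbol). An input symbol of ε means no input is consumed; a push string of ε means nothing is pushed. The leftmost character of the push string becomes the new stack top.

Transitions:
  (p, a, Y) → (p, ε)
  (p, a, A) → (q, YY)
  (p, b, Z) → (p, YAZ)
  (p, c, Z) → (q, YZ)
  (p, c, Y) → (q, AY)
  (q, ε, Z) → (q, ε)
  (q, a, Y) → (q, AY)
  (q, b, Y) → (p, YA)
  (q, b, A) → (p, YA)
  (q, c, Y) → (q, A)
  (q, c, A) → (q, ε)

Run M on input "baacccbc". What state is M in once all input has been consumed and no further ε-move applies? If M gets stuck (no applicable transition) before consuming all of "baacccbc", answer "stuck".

q

(p, baacccbc, Z) ⊢ (p, aacccbc, YAZ) ⊢ (p, acccbc, AZ) ⊢ (q, cccbc, YYZ) ⊢ (q, ccbc, AYZ) ⊢ (q, cbc, YZ) ⊢ (q, bc, AZ) ⊢ (p, c, YAZ) ⊢ (q, ε, AYAZ)
All input consumed; M is in state q.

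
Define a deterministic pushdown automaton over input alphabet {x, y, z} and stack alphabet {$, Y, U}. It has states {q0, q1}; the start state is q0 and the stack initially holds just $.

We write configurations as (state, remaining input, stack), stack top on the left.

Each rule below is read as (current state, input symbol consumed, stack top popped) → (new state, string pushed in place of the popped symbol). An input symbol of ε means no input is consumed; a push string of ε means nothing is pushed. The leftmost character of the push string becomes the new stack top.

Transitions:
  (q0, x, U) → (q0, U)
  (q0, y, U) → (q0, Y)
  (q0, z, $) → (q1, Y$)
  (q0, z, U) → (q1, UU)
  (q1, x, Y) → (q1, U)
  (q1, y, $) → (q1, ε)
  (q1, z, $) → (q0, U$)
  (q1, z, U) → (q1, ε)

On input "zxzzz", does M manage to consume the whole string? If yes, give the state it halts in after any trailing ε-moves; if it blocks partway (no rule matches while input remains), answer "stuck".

q1

(q0, zxzzz, $)
  read z, top $: go to q1, push Y$ → (q1, xzzz, Y$)
  read x, top Y: go to q1, push U → (q1, zzz, U$)
  read z, top U: go to q1, push ε → (q1, zz, $)
  read z, top $: go to q0, push U$ → (q0, z, U$)
  read z, top U: go to q1, push UU → (q1, ε, UU$)
All input consumed; M is in state q1.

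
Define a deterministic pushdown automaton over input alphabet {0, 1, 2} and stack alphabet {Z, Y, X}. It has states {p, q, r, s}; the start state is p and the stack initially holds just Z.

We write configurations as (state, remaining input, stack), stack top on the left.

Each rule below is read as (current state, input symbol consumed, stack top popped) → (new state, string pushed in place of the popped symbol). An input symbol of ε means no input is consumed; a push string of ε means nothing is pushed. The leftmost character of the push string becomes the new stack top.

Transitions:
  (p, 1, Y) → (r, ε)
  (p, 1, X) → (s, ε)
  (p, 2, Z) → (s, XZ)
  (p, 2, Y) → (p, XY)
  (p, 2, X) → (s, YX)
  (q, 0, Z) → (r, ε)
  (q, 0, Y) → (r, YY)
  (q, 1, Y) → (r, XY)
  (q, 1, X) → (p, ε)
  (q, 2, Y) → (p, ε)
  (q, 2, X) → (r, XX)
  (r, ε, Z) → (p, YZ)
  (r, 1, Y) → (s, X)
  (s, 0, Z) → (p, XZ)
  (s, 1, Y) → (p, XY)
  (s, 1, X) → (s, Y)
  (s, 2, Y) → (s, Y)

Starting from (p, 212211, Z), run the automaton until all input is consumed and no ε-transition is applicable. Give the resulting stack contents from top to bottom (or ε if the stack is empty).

(p, 212211, Z)
  read 2, top Z: go to s, push XZ → (s, 12211, XZ)
  read 1, top X: go to s, push Y → (s, 2211, YZ)
  read 2, top Y: go to s, push Y → (s, 211, YZ)
  read 2, top Y: go to s, push Y → (s, 11, YZ)
  read 1, top Y: go to p, push XY → (p, 1, XYZ)
  read 1, top X: go to s, push ε → (s, ε, YZ)
All input consumed in state s with stack YZ.

YZ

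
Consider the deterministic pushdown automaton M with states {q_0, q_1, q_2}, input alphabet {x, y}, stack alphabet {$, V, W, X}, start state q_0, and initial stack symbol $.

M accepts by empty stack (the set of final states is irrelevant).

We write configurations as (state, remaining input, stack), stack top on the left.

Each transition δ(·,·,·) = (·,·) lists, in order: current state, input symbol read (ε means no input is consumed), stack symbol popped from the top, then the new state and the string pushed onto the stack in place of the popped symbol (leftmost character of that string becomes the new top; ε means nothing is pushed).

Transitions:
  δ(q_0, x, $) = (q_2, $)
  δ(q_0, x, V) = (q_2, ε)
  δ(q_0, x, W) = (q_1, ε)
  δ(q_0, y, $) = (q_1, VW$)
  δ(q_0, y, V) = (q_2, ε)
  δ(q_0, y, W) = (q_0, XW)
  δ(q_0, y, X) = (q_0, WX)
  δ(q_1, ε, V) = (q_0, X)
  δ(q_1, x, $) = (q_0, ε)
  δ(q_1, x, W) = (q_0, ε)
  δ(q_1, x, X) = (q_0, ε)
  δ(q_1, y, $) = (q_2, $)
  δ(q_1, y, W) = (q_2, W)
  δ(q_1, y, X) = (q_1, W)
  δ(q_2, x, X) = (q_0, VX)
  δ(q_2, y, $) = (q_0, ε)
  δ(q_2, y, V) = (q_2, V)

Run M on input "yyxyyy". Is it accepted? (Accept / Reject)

Reject

(q_0, yyxyyy, $) ⊢ (q_1, yxyyy, VW$) ⊢ (q_0, yxyyy, XW$) ⊢ (q_0, xyyy, WXW$) ⊢ (q_1, yyy, XW$) ⊢ (q_1, yy, WW$) ⊢ (q_2, y, WW$)
No transition applies at (q_2, y, WW$); input not fully consumed.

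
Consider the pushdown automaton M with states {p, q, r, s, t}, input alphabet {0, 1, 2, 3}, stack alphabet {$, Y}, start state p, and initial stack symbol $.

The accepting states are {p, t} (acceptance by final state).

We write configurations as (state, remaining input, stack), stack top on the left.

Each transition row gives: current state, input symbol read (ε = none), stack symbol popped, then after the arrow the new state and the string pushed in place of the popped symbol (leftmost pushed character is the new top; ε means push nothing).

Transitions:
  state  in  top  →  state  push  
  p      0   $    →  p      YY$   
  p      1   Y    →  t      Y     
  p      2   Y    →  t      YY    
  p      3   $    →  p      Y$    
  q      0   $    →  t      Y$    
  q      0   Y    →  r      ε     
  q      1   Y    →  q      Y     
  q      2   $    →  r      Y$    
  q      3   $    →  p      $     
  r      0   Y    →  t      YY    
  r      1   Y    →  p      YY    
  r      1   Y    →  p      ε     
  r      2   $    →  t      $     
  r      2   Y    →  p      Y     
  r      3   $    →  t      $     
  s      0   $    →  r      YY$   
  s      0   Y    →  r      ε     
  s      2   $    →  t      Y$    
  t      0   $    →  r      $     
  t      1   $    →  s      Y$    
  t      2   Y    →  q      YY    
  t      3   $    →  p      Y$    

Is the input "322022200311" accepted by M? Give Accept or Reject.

No computation consumes all input and reaches a final state.

Reject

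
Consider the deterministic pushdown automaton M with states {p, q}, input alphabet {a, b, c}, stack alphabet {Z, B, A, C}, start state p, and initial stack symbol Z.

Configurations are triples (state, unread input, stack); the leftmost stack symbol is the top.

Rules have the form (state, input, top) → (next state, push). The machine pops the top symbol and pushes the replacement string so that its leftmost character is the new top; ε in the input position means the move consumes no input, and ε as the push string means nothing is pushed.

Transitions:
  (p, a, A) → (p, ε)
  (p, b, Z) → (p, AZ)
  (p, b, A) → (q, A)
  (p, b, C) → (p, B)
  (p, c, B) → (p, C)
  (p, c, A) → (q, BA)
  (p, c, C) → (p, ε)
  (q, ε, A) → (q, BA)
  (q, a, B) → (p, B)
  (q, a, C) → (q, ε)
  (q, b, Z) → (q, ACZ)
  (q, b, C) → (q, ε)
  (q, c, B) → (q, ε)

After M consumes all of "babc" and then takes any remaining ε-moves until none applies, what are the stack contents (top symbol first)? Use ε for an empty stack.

(p, babc, Z)
  read b, top Z: go to p, push AZ → (p, abc, AZ)
  read a, top A: go to p, push ε → (p, bc, Z)
  read b, top Z: go to p, push AZ → (p, c, AZ)
  read c, top A: go to q, push BA → (q, ε, BAZ)
All input consumed in state q with stack BAZ.

BAZ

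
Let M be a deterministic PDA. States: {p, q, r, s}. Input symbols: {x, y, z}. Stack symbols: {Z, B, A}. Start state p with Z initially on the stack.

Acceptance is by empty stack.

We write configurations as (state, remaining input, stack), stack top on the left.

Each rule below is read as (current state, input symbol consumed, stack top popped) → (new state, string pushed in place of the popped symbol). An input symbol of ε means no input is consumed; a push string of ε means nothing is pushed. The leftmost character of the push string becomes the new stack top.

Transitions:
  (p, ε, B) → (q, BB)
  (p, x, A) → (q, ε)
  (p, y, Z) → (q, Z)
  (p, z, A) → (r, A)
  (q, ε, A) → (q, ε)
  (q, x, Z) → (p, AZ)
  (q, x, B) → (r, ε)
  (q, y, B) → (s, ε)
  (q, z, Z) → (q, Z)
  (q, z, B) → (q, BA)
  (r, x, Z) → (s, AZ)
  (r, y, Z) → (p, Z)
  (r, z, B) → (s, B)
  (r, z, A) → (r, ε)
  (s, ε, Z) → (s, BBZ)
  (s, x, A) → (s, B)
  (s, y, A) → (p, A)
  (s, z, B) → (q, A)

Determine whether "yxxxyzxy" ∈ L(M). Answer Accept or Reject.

Reject

(p, yxxxyzxy, Z) ⊢ (q, xxxyzxy, Z) ⊢ (p, xxyzxy, AZ) ⊢ (q, xyzxy, Z) ⊢ (p, yzxy, AZ)
No transition applies at (p, yzxy, AZ); input not fully consumed.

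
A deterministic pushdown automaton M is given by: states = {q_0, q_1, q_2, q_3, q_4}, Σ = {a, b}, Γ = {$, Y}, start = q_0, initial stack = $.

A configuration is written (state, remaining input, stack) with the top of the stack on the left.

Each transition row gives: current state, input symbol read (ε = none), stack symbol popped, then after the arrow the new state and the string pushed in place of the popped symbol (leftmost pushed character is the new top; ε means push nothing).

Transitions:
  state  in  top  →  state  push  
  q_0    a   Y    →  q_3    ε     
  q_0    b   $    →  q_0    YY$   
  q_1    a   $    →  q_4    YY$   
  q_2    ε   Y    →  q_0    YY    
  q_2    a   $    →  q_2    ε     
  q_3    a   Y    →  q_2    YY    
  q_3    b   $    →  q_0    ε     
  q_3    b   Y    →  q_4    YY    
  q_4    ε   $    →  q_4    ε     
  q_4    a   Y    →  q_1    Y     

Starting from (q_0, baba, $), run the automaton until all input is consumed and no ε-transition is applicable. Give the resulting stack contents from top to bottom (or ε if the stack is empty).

(q_0, baba, $) ⊢ (q_0, aba, YY$) ⊢ (q_3, ba, Y$) ⊢ (q_4, a, YY$) ⊢ (q_1, ε, YY$)
All input consumed in state q_1 with stack YY$.

YY$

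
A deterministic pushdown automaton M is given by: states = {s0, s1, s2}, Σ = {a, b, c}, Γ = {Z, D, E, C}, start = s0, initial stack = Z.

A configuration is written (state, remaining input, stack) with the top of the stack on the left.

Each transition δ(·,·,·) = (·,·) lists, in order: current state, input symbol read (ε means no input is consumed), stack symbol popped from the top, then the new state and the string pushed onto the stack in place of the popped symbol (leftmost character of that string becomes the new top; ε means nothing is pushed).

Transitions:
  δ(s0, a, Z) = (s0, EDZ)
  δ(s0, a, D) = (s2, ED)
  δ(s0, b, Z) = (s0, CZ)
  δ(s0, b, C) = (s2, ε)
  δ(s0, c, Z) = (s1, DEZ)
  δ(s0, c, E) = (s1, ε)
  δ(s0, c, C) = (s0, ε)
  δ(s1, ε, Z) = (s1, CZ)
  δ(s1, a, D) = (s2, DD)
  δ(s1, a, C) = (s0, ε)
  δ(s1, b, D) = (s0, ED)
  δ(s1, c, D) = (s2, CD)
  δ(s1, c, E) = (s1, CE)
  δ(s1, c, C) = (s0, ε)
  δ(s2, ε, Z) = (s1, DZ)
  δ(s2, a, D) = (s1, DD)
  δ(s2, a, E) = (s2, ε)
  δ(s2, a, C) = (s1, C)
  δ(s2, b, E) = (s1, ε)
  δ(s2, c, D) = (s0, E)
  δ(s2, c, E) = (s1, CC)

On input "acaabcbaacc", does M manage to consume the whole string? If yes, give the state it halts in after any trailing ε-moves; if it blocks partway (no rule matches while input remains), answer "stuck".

stuck

(s0, acaabcbaacc, Z) ⊢ (s0, caabcbaacc, EDZ) ⊢ (s1, aabcbaacc, DZ) ⊢ (s2, abcbaacc, DDZ) ⊢ (s1, bcbaacc, DDDZ) ⊢ (s0, cbaacc, EDDDZ) ⊢ (s1, baacc, DDDZ) ⊢ (s0, aacc, EDDDZ)
No transition for (s0, a, top E); M blocks with input aacc remaining.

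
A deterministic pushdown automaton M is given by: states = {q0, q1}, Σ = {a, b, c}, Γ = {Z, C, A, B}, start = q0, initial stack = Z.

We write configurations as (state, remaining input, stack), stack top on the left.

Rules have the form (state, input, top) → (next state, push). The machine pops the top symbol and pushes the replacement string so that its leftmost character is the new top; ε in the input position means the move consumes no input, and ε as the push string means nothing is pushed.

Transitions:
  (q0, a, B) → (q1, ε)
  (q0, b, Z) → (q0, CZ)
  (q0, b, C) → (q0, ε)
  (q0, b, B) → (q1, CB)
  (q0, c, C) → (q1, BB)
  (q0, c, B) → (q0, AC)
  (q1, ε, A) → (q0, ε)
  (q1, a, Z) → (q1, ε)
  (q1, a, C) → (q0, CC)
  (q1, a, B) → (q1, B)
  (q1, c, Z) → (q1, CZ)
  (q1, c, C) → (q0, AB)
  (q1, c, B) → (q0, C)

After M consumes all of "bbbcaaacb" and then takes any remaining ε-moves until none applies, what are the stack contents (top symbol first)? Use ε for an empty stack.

(q0, bbbcaaacb, Z)
  read b, top Z: go to q0, push CZ → (q0, bbcaaacb, CZ)
  read b, top C: go to q0, push ε → (q0, bcaaacb, Z)
  read b, top Z: go to q0, push CZ → (q0, caaacb, CZ)
  read c, top C: go to q1, push BB → (q1, aaacb, BBZ)
  read a, top B: go to q1, push B → (q1, aacb, BBZ)
  read a, top B: go to q1, push B → (q1, acb, BBZ)
  read a, top B: go to q1, push B → (q1, cb, BBZ)
  read c, top B: go to q0, push C → (q0, b, CBZ)
  read b, top C: go to q0, push ε → (q0, ε, BZ)
All input consumed in state q0 with stack BZ.

BZ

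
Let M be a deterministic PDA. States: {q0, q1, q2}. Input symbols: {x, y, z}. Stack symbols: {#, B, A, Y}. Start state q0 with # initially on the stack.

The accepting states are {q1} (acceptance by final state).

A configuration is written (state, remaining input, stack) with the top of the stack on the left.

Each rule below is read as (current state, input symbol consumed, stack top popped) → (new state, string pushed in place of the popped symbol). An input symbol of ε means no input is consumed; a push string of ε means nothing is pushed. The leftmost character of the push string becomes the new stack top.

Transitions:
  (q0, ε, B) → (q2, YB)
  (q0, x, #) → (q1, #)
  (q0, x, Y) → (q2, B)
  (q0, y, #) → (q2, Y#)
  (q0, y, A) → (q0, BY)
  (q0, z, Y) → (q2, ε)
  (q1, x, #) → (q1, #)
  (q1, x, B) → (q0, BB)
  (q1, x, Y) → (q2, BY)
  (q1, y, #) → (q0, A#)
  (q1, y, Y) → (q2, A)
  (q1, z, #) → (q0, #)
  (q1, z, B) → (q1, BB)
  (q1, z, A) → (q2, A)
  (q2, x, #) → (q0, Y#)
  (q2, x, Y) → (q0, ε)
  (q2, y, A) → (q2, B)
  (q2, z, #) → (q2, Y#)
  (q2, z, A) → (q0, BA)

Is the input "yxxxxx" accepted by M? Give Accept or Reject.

(q0, yxxxxx, #) ⊢ (q2, xxxxx, Y#) ⊢ (q0, xxxx, #) ⊢ (q1, xxx, #) ⊢ (q1, xx, #) ⊢ (q1, x, #) ⊢ (q1, ε, #)
All input consumed; state q1 ∈ F.

Accept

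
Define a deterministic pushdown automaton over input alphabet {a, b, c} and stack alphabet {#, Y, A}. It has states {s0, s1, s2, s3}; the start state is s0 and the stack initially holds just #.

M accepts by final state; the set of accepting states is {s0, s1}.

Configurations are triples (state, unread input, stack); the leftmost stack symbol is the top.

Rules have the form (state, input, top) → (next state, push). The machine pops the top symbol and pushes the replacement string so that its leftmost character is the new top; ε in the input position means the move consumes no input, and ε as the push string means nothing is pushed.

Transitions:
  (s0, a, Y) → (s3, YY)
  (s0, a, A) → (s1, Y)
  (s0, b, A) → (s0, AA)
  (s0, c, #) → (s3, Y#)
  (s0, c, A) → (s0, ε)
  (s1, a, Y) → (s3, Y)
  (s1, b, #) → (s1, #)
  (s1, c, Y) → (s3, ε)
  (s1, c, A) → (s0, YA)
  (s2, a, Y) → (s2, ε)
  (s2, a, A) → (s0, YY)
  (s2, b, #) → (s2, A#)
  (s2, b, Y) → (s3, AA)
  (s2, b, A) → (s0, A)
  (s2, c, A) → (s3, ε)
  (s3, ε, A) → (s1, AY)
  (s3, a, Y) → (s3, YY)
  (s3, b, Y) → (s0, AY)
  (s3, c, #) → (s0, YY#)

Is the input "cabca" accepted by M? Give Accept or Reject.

(s0, cabca, #) ⊢ (s3, abca, Y#) ⊢ (s3, bca, YY#) ⊢ (s0, ca, AYY#) ⊢ (s0, a, YY#) ⊢ (s3, ε, YYY#)
All input consumed; state s3 ∉ F and no further ε-move applies.

Reject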